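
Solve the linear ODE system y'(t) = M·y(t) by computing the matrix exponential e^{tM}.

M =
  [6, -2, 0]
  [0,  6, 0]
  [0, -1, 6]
e^{tM} =
  [exp(6*t), -2*t*exp(6*t), 0]
  [0, exp(6*t), 0]
  [0, -t*exp(6*t), exp(6*t)]

Strategy: write M = P · J · P⁻¹ where J is a Jordan canonical form, so e^{tM} = P · e^{tJ} · P⁻¹, and e^{tJ} can be computed block-by-block.

M has Jordan form
J =
  [6, 1, 0]
  [0, 6, 0]
  [0, 0, 6]
(up to reordering of blocks).

Per-block formulas:
  For a 1×1 block at λ = 6: exp(t · [6]) = [e^(6t)].
  For a 2×2 Jordan block J_2(6): exp(t · J_2(6)) = e^(6t)·(I + t·N), where N is the 2×2 nilpotent shift.

After assembling e^{tJ} and conjugating by P, we get:

e^{tM} =
  [exp(6*t), -2*t*exp(6*t), 0]
  [0, exp(6*t), 0]
  [0, -t*exp(6*t), exp(6*t)]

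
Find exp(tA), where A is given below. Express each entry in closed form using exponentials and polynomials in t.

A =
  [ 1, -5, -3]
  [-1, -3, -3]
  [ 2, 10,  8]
e^{tA} =
  [-t*exp(2*t) + exp(2*t), -5*t*exp(2*t), -3*t*exp(2*t)]
  [-t*exp(2*t), -5*t*exp(2*t) + exp(2*t), -3*t*exp(2*t)]
  [2*t*exp(2*t), 10*t*exp(2*t), 6*t*exp(2*t) + exp(2*t)]

Strategy: write A = P · J · P⁻¹ where J is a Jordan canonical form, so e^{tA} = P · e^{tJ} · P⁻¹, and e^{tJ} can be computed block-by-block.

A has Jordan form
J =
  [2, 1, 0]
  [0, 2, 0]
  [0, 0, 2]
(up to reordering of blocks).

Per-block formulas:
  For a 1×1 block at λ = 2: exp(t · [2]) = [e^(2t)].
  For a 2×2 Jordan block J_2(2): exp(t · J_2(2)) = e^(2t)·(I + t·N), where N is the 2×2 nilpotent shift.

After assembling e^{tJ} and conjugating by P, we get:

e^{tA} =
  [-t*exp(2*t) + exp(2*t), -5*t*exp(2*t), -3*t*exp(2*t)]
  [-t*exp(2*t), -5*t*exp(2*t) + exp(2*t), -3*t*exp(2*t)]
  [2*t*exp(2*t), 10*t*exp(2*t), 6*t*exp(2*t) + exp(2*t)]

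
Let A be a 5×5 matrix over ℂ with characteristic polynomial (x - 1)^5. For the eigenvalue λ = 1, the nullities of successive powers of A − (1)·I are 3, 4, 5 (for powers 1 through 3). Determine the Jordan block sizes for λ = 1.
Block sizes for λ = 1: [3, 1, 1]

From the dimensions of kernels of powers, the number of Jordan blocks of size at least j is d_j − d_{j−1} where d_j = dim ker(N^j) (with d_0 = 0). Computing the differences gives [3, 1, 1].
The number of blocks of size exactly k is (#blocks of size ≥ k) − (#blocks of size ≥ k + 1), so the partition is: 2 block(s) of size 1, 1 block(s) of size 3.
In nonincreasing order the block sizes are [3, 1, 1].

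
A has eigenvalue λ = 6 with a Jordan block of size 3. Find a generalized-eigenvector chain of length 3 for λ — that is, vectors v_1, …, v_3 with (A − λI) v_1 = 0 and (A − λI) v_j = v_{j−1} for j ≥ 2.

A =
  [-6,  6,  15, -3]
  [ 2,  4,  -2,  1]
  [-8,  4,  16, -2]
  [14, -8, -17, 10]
A Jordan chain for λ = 6 of length 3:
v_1 = (-6, 2, -4, 8)ᵀ
v_2 = (-12, 2, -8, 14)ᵀ
v_3 = (1, 0, 0, 0)ᵀ

Let N = A − (6)·I. We want v_3 with N^3 v_3 = 0 but N^2 v_3 ≠ 0; then v_{j-1} := N · v_j for j = 3, …, 2.

Pick v_3 = (1, 0, 0, 0)ᵀ.
Then v_2 = N · v_3 = (-12, 2, -8, 14)ᵀ.
Then v_1 = N · v_2 = (-6, 2, -4, 8)ᵀ.

Sanity check: (A − (6)·I) v_1 = (0, 0, 0, 0)ᵀ = 0. ✓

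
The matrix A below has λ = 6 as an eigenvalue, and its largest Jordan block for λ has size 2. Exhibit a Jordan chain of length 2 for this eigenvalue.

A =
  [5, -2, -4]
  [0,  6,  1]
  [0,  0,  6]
A Jordan chain for λ = 6 of length 2:
v_1 = (2, -1, 0)ᵀ
v_2 = (2, 0, -1)ᵀ

Let N = A − (6)·I. We want v_2 with N^2 v_2 = 0 but N^1 v_2 ≠ 0; then v_{j-1} := N · v_j for j = 2, …, 2.

Pick v_2 = (2, 0, -1)ᵀ.
Then v_1 = N · v_2 = (2, -1, 0)ᵀ.

Sanity check: (A − (6)·I) v_1 = (0, 0, 0)ᵀ = 0. ✓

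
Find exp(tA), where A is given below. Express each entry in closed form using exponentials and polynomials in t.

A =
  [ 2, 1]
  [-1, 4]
e^{tA} =
  [-t*exp(3*t) + exp(3*t), t*exp(3*t)]
  [-t*exp(3*t), t*exp(3*t) + exp(3*t)]

Strategy: write A = P · J · P⁻¹ where J is a Jordan canonical form, so e^{tA} = P · e^{tJ} · P⁻¹, and e^{tJ} can be computed block-by-block.

A has Jordan form
J =
  [3, 1]
  [0, 3]
(up to reordering of blocks).

Per-block formulas:
  For a 2×2 Jordan block J_2(3): exp(t · J_2(3)) = e^(3t)·(I + t·N), where N is the 2×2 nilpotent shift.

After assembling e^{tJ} and conjugating by P, we get:

e^{tA} =
  [-t*exp(3*t) + exp(3*t), t*exp(3*t)]
  [-t*exp(3*t), t*exp(3*t) + exp(3*t)]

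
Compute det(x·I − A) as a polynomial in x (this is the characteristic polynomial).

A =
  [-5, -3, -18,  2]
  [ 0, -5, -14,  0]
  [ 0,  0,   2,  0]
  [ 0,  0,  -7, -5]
x^4 + 13*x^3 + 45*x^2 - 25*x - 250

Expanding det(x·I − A) (e.g. by cofactor expansion or by noting that A is similar to its Jordan form J, which has the same characteristic polynomial as A) gives
  χ_A(x) = x^4 + 13*x^3 + 45*x^2 - 25*x - 250
which factors as (x - 2)*(x + 5)^3. The eigenvalues (with algebraic multiplicities) are λ = -5 with multiplicity 3, λ = 2 with multiplicity 1.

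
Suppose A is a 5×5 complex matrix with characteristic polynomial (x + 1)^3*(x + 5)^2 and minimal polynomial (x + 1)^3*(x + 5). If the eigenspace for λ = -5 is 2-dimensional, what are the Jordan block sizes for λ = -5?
Block sizes for λ = -5: [1, 1]

Step 1 — from the characteristic polynomial, algebraic multiplicity of λ = -5 is 2. From dim ker(A − (-5)·I) = 2, there are exactly 2 Jordan blocks for λ = -5.
Step 2 — from the minimal polynomial, the factor (x + 5) tells us the largest block for λ = -5 has size 1.
Step 3 — with total size 2, 2 blocks, and largest block 1, the block sizes (in nonincreasing order) are [1, 1].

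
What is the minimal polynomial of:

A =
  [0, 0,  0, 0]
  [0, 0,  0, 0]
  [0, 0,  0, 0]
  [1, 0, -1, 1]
x^2 - x

The characteristic polynomial is χ_A(x) = x^3*(x - 1), so the eigenvalues are known. The minimal polynomial is
  m_A(x) = Π_λ (x − λ)^{k_λ}
where k_λ is the size of the *largest* Jordan block for λ (equivalently, the smallest k with (A − λI)^k v = 0 for every generalised eigenvector v of λ).

  λ = 0: largest Jordan block has size 1, contributing (x − 0)
  λ = 1: largest Jordan block has size 1, contributing (x − 1)

So m_A(x) = x*(x - 1) = x^2 - x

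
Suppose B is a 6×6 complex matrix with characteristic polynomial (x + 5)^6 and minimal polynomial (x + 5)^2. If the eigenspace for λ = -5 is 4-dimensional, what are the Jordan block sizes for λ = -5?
Block sizes for λ = -5: [2, 2, 1, 1]

Step 1 — from the characteristic polynomial, algebraic multiplicity of λ = -5 is 6. From dim ker(B − (-5)·I) = 4, there are exactly 4 Jordan blocks for λ = -5.
Step 2 — from the minimal polynomial, the factor (x + 5)^2 tells us the largest block for λ = -5 has size 2.
Step 3 — with total size 6, 4 blocks, and largest block 2, the block sizes (in nonincreasing order) are [2, 2, 1, 1].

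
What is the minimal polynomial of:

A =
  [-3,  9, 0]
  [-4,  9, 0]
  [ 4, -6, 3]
x^2 - 6*x + 9

The characteristic polynomial is χ_A(x) = (x - 3)^3, so the eigenvalues are known. The minimal polynomial is
  m_A(x) = Π_λ (x − λ)^{k_λ}
where k_λ is the size of the *largest* Jordan block for λ (equivalently, the smallest k with (A − λI)^k v = 0 for every generalised eigenvector v of λ).

  λ = 3: largest Jordan block has size 2, contributing (x − 3)^2

So m_A(x) = (x - 3)^2 = x^2 - 6*x + 9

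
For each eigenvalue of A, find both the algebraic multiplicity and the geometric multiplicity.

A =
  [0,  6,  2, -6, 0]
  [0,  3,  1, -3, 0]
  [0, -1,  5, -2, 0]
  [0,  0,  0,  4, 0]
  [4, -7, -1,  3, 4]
λ = 0: alg = 1, geom = 1; λ = 4: alg = 4, geom = 2

Step 1 — factor the characteristic polynomial to read off the algebraic multiplicities:
  χ_A(x) = x*(x - 4)^4

Step 2 — compute geometric multiplicities via the rank-nullity identity g(λ) = n − rank(A − λI):
  rank(A − (0)·I) = 4, so dim ker(A − (0)·I) = n − 4 = 1
  rank(A − (4)·I) = 3, so dim ker(A − (4)·I) = n − 3 = 2

Summary:
  λ = 0: algebraic multiplicity = 1, geometric multiplicity = 1
  λ = 4: algebraic multiplicity = 4, geometric multiplicity = 2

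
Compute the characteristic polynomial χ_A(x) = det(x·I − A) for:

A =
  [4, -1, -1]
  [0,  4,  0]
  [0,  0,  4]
x^3 - 12*x^2 + 48*x - 64

Expanding det(x·I − A) (e.g. by cofactor expansion or by noting that A is similar to its Jordan form J, which has the same characteristic polynomial as A) gives
  χ_A(x) = x^3 - 12*x^2 + 48*x - 64
which factors as (x - 4)^3. The eigenvalues (with algebraic multiplicities) are λ = 4 with multiplicity 3.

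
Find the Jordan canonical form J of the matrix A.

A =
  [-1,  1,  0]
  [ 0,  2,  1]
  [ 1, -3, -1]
J_3(0)

The characteristic polynomial is
  det(x·I − A) = x^3

Eigenvalues and multiplicities (the geometric multiplicity of λ is n − rank(A − λI), which equals the number of Jordan blocks for λ):
  λ = 0: algebraic multiplicity = 3, geometric multiplicity = 1

Determining the block sizes for each eigenvalue:
  λ = 0: one block (gm = 1), so the single block has size am = 3 → block sizes [3]

Assembling the blocks gives a Jordan form
J =
  [0, 1, 0]
  [0, 0, 1]
  [0, 0, 0]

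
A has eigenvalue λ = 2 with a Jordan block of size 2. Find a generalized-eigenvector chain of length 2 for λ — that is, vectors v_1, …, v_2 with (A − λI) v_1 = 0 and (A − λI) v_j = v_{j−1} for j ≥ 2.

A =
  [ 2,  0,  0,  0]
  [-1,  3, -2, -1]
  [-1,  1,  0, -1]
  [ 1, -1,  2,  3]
A Jordan chain for λ = 2 of length 2:
v_1 = (0, -1, -1, 1)ᵀ
v_2 = (1, 0, 0, 0)ᵀ

Let N = A − (2)·I. We want v_2 with N^2 v_2 = 0 but N^1 v_2 ≠ 0; then v_{j-1} := N · v_j for j = 2, …, 2.

Pick v_2 = (1, 0, 0, 0)ᵀ.
Then v_1 = N · v_2 = (0, -1, -1, 1)ᵀ.

Sanity check: (A − (2)·I) v_1 = (0, 0, 0, 0)ᵀ = 0. ✓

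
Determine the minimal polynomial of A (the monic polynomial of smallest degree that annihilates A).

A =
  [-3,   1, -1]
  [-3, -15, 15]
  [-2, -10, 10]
x^3 + 8*x^2 + 16*x

The characteristic polynomial is χ_A(x) = x*(x + 4)^2, so the eigenvalues are known. The minimal polynomial is
  m_A(x) = Π_λ (x − λ)^{k_λ}
where k_λ is the size of the *largest* Jordan block for λ (equivalently, the smallest k with (A − λI)^k v = 0 for every generalised eigenvector v of λ).

  λ = -4: largest Jordan block has size 2, contributing (x + 4)^2
  λ = 0: largest Jordan block has size 1, contributing (x − 0)

So m_A(x) = x*(x + 4)^2 = x^3 + 8*x^2 + 16*x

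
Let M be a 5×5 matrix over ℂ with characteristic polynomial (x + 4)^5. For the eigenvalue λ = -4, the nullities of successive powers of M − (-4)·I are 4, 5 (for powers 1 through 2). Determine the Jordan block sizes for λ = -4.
Block sizes for λ = -4: [2, 1, 1, 1]

From the dimensions of kernels of powers, the number of Jordan blocks of size at least j is d_j − d_{j−1} where d_j = dim ker(N^j) (with d_0 = 0). Computing the differences gives [4, 1].
The number of blocks of size exactly k is (#blocks of size ≥ k) − (#blocks of size ≥ k + 1), so the partition is: 3 block(s) of size 1, 1 block(s) of size 2.
In nonincreasing order the block sizes are [2, 1, 1, 1].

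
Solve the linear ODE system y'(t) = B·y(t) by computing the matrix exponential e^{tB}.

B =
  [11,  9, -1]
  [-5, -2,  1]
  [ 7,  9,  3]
e^{tB} =
  [-3*t^2*exp(4*t)/2 + 7*t*exp(4*t) + exp(4*t), 9*t*exp(4*t), 3*t^2*exp(4*t)/2 - t*exp(4*t)]
  [t^2*exp(4*t) - 5*t*exp(4*t), -6*t*exp(4*t) + exp(4*t), -t^2*exp(4*t) + t*exp(4*t)]
  [-3*t^2*exp(4*t)/2 + 7*t*exp(4*t), 9*t*exp(4*t), 3*t^2*exp(4*t)/2 - t*exp(4*t) + exp(4*t)]

Strategy: write B = P · J · P⁻¹ where J is a Jordan canonical form, so e^{tB} = P · e^{tJ} · P⁻¹, and e^{tJ} can be computed block-by-block.

B has Jordan form
J =
  [4, 1, 0]
  [0, 4, 1]
  [0, 0, 4]
(up to reordering of blocks).

Per-block formulas:
  For a 3×3 Jordan block J_3(4): exp(t · J_3(4)) = e^(4t)·(I + t·N + (t^2/2)·N^2), where N is the 3×3 nilpotent shift.

After assembling e^{tJ} and conjugating by P, we get:

e^{tB} =
  [-3*t^2*exp(4*t)/2 + 7*t*exp(4*t) + exp(4*t), 9*t*exp(4*t), 3*t^2*exp(4*t)/2 - t*exp(4*t)]
  [t^2*exp(4*t) - 5*t*exp(4*t), -6*t*exp(4*t) + exp(4*t), -t^2*exp(4*t) + t*exp(4*t)]
  [-3*t^2*exp(4*t)/2 + 7*t*exp(4*t), 9*t*exp(4*t), 3*t^2*exp(4*t)/2 - t*exp(4*t) + exp(4*t)]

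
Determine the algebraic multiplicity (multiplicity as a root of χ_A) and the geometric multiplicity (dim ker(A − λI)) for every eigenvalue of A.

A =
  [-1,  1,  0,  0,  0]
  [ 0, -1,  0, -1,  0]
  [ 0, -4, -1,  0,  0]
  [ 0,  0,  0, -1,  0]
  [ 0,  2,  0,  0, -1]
λ = -1: alg = 5, geom = 3

Step 1 — factor the characteristic polynomial to read off the algebraic multiplicities:
  χ_A(x) = (x + 1)^5

Step 2 — compute geometric multiplicities via the rank-nullity identity g(λ) = n − rank(A − λI):
  rank(A − (-1)·I) = 2, so dim ker(A − (-1)·I) = n − 2 = 3

Summary:
  λ = -1: algebraic multiplicity = 5, geometric multiplicity = 3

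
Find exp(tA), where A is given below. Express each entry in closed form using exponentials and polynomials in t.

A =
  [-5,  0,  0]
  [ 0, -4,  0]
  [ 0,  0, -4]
e^{tA} =
  [exp(-5*t), 0, 0]
  [0, exp(-4*t), 0]
  [0, 0, exp(-4*t)]

Strategy: write A = P · J · P⁻¹ where J is a Jordan canonical form, so e^{tA} = P · e^{tJ} · P⁻¹, and e^{tJ} can be computed block-by-block.

A has Jordan form
J =
  [-5,  0,  0]
  [ 0, -4,  0]
  [ 0,  0, -4]
(up to reordering of blocks).

Per-block formulas:
  For a 1×1 block at λ = -4: exp(t · [-4]) = [e^(-4t)].
  For a 1×1 block at λ = -5: exp(t · [-5]) = [e^(-5t)].

After assembling e^{tJ} and conjugating by P, we get:

e^{tA} =
  [exp(-5*t), 0, 0]
  [0, exp(-4*t), 0]
  [0, 0, exp(-4*t)]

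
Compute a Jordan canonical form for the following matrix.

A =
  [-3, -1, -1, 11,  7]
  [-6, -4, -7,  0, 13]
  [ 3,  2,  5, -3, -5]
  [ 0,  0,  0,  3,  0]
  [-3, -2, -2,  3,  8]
J_2(0) ⊕ J_2(3) ⊕ J_1(3)

The characteristic polynomial is
  det(x·I − A) = x^5 - 9*x^4 + 27*x^3 - 27*x^2 = x^2*(x - 3)^3

Eigenvalues and multiplicities (the geometric multiplicity of λ is n − rank(A − λI), which equals the number of Jordan blocks for λ):
  λ = 0: algebraic multiplicity = 2, geometric multiplicity = 1
  λ = 3: algebraic multiplicity = 3, geometric multiplicity = 2

Determining the block sizes for each eigenvalue:
  λ = 0: one block (gm = 1), so the single block has size am = 2 → block sizes [2]
  λ = 3: 2 blocks summing to 3 forces exactly one block of size 2 and the rest size 1 → block sizes [2, 1]

Assembling the blocks gives a Jordan form
J =
  [0, 1, 0, 0, 0]
  [0, 0, 0, 0, 0]
  [0, 0, 3, 1, 0]
  [0, 0, 0, 3, 0]
  [0, 0, 0, 0, 3]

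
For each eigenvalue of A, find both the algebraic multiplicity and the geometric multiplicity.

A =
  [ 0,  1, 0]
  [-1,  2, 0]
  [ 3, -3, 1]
λ = 1: alg = 3, geom = 2

Step 1 — factor the characteristic polynomial to read off the algebraic multiplicities:
  χ_A(x) = (x - 1)^3

Step 2 — compute geometric multiplicities via the rank-nullity identity g(λ) = n − rank(A − λI):
  rank(A − (1)·I) = 1, so dim ker(A − (1)·I) = n − 1 = 2

Summary:
  λ = 1: algebraic multiplicity = 3, geometric multiplicity = 2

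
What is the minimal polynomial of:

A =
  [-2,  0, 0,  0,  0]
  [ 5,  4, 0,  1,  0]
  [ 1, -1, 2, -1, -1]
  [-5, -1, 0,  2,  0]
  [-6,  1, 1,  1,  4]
x^3 - 4*x^2 - 3*x + 18

The characteristic polynomial is χ_A(x) = (x - 3)^4*(x + 2), so the eigenvalues are known. The minimal polynomial is
  m_A(x) = Π_λ (x − λ)^{k_λ}
where k_λ is the size of the *largest* Jordan block for λ (equivalently, the smallest k with (A − λI)^k v = 0 for every generalised eigenvector v of λ).

  λ = -2: largest Jordan block has size 1, contributing (x + 2)
  λ = 3: largest Jordan block has size 2, contributing (x − 3)^2

So m_A(x) = (x - 3)^2*(x + 2) = x^3 - 4*x^2 - 3*x + 18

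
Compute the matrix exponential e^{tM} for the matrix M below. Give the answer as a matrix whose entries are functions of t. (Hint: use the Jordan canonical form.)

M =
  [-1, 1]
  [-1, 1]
e^{tM} =
  [1 - t, t]
  [-t, t + 1]

Strategy: write M = P · J · P⁻¹ where J is a Jordan canonical form, so e^{tM} = P · e^{tJ} · P⁻¹, and e^{tJ} can be computed block-by-block.

M has Jordan form
J =
  [0, 1]
  [0, 0]
(up to reordering of blocks).

Per-block formulas:
  For a 2×2 Jordan block J_2(0): exp(t · J_2(0)) = e^(0t)·(I + t·N), where N is the 2×2 nilpotent shift.

After assembling e^{tJ} and conjugating by P, we get:

e^{tM} =
  [1 - t, t]
  [-t, t + 1]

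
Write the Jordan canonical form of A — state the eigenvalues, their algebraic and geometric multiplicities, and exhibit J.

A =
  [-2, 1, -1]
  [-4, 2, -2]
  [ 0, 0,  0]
J_2(0) ⊕ J_1(0)

The characteristic polynomial is
  det(x·I − A) = x^3

Eigenvalues and multiplicities (the geometric multiplicity of λ is n − rank(A − λI), which equals the number of Jordan blocks for λ):
  λ = 0: algebraic multiplicity = 3, geometric multiplicity = 2

Determining the block sizes for each eigenvalue:
  λ = 0: 2 blocks summing to 3 forces exactly one block of size 2 and the rest size 1 → block sizes [2, 1]

Assembling the blocks gives a Jordan form
J =
  [0, 1, 0]
  [0, 0, 0]
  [0, 0, 0]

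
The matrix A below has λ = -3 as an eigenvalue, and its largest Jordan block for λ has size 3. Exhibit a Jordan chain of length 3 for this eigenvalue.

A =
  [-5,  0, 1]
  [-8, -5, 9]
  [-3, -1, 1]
A Jordan chain for λ = -3 of length 3:
v_1 = (1, 5, 2)ᵀ
v_2 = (-2, -8, -3)ᵀ
v_3 = (1, 0, 0)ᵀ

Let N = A − (-3)·I. We want v_3 with N^3 v_3 = 0 but N^2 v_3 ≠ 0; then v_{j-1} := N · v_j for j = 3, …, 2.

Pick v_3 = (1, 0, 0)ᵀ.
Then v_2 = N · v_3 = (-2, -8, -3)ᵀ.
Then v_1 = N · v_2 = (1, 5, 2)ᵀ.

Sanity check: (A − (-3)·I) v_1 = (0, 0, 0)ᵀ = 0. ✓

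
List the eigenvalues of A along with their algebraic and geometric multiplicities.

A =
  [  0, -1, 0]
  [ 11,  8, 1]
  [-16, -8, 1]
λ = 3: alg = 3, geom = 1

Step 1 — factor the characteristic polynomial to read off the algebraic multiplicities:
  χ_A(x) = (x - 3)^3

Step 2 — compute geometric multiplicities via the rank-nullity identity g(λ) = n − rank(A − λI):
  rank(A − (3)·I) = 2, so dim ker(A − (3)·I) = n − 2 = 1

Summary:
  λ = 3: algebraic multiplicity = 3, geometric multiplicity = 1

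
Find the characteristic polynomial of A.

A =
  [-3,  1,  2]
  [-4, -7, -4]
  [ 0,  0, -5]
x^3 + 15*x^2 + 75*x + 125

Expanding det(x·I − A) (e.g. by cofactor expansion or by noting that A is similar to its Jordan form J, which has the same characteristic polynomial as A) gives
  χ_A(x) = x^3 + 15*x^2 + 75*x + 125
which factors as (x + 5)^3. The eigenvalues (with algebraic multiplicities) are λ = -5 with multiplicity 3.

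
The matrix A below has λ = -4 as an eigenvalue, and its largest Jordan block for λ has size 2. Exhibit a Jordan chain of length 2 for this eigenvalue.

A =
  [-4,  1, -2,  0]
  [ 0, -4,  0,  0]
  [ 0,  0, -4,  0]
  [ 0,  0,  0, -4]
A Jordan chain for λ = -4 of length 2:
v_1 = (1, 0, 0, 0)ᵀ
v_2 = (0, 1, 0, 0)ᵀ

Let N = A − (-4)·I. We want v_2 with N^2 v_2 = 0 but N^1 v_2 ≠ 0; then v_{j-1} := N · v_j for j = 2, …, 2.

Pick v_2 = (0, 1, 0, 0)ᵀ.
Then v_1 = N · v_2 = (1, 0, 0, 0)ᵀ.

Sanity check: (A − (-4)·I) v_1 = (0, 0, 0, 0)ᵀ = 0. ✓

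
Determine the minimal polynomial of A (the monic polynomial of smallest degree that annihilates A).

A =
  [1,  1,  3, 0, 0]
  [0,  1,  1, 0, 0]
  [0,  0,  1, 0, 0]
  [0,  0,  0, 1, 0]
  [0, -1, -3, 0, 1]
x^3 - 3*x^2 + 3*x - 1

The characteristic polynomial is χ_A(x) = (x - 1)^5, so the eigenvalues are known. The minimal polynomial is
  m_A(x) = Π_λ (x − λ)^{k_λ}
where k_λ is the size of the *largest* Jordan block for λ (equivalently, the smallest k with (A − λI)^k v = 0 for every generalised eigenvector v of λ).

  λ = 1: largest Jordan block has size 3, contributing (x − 1)^3

So m_A(x) = (x - 1)^3 = x^3 - 3*x^2 + 3*x - 1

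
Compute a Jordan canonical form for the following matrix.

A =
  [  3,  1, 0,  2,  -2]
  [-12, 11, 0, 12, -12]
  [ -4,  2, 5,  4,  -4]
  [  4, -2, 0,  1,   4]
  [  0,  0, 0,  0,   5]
J_2(5) ⊕ J_1(5) ⊕ J_1(5) ⊕ J_1(5)

The characteristic polynomial is
  det(x·I − A) = x^5 - 25*x^4 + 250*x^3 - 1250*x^2 + 3125*x - 3125 = (x - 5)^5

Eigenvalues and multiplicities (the geometric multiplicity of λ is n − rank(A − λI), which equals the number of Jordan blocks for λ):
  λ = 5: algebraic multiplicity = 5, geometric multiplicity = 4

Determining the block sizes for each eigenvalue:
  λ = 5: 4 blocks summing to 5 forces exactly one block of size 2 and the rest size 1 → block sizes [2, 1, 1, 1]

Assembling the blocks gives a Jordan form
J =
  [5, 1, 0, 0, 0]
  [0, 5, 0, 0, 0]
  [0, 0, 5, 0, 0]
  [0, 0, 0, 5, 0]
  [0, 0, 0, 0, 5]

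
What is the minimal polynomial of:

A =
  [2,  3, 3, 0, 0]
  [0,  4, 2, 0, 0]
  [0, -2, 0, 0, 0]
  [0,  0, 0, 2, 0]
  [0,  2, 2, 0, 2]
x^2 - 4*x + 4

The characteristic polynomial is χ_A(x) = (x - 2)^5, so the eigenvalues are known. The minimal polynomial is
  m_A(x) = Π_λ (x − λ)^{k_λ}
where k_λ is the size of the *largest* Jordan block for λ (equivalently, the smallest k with (A − λI)^k v = 0 for every generalised eigenvector v of λ).

  λ = 2: largest Jordan block has size 2, contributing (x − 2)^2

So m_A(x) = (x - 2)^2 = x^2 - 4*x + 4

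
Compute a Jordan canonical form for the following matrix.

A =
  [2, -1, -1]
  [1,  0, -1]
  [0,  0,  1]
J_2(1) ⊕ J_1(1)

The characteristic polynomial is
  det(x·I − A) = x^3 - 3*x^2 + 3*x - 1 = (x - 1)^3

Eigenvalues and multiplicities (the geometric multiplicity of λ is n − rank(A − λI), which equals the number of Jordan blocks for λ):
  λ = 1: algebraic multiplicity = 3, geometric multiplicity = 2

Determining the block sizes for each eigenvalue:
  λ = 1: 2 blocks summing to 3 forces exactly one block of size 2 and the rest size 1 → block sizes [2, 1]

Assembling the blocks gives a Jordan form
J =
  [1, 1, 0]
  [0, 1, 0]
  [0, 0, 1]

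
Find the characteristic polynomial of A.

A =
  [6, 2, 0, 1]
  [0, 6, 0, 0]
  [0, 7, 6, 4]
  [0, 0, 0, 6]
x^4 - 24*x^3 + 216*x^2 - 864*x + 1296

Expanding det(x·I − A) (e.g. by cofactor expansion or by noting that A is similar to its Jordan form J, which has the same characteristic polynomial as A) gives
  χ_A(x) = x^4 - 24*x^3 + 216*x^2 - 864*x + 1296
which factors as (x - 6)^4. The eigenvalues (with algebraic multiplicities) are λ = 6 with multiplicity 4.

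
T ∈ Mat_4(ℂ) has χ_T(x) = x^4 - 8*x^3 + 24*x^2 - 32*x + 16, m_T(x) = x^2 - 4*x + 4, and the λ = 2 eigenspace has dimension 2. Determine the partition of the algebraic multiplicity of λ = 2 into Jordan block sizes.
Block sizes for λ = 2: [2, 2]

Step 1 — from the characteristic polynomial, algebraic multiplicity of λ = 2 is 4. From dim ker(T − (2)·I) = 2, there are exactly 2 Jordan blocks for λ = 2.
Step 2 — from the minimal polynomial, the factor (x − 2)^2 tells us the largest block for λ = 2 has size 2.
Step 3 — with total size 4, 2 blocks, and largest block 2, the block sizes (in nonincreasing order) are [2, 2].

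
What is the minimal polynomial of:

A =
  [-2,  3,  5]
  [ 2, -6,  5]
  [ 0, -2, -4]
x^3 + 12*x^2 + 48*x + 64

The characteristic polynomial is χ_A(x) = (x + 4)^3, so the eigenvalues are known. The minimal polynomial is
  m_A(x) = Π_λ (x − λ)^{k_λ}
where k_λ is the size of the *largest* Jordan block for λ (equivalently, the smallest k with (A − λI)^k v = 0 for every generalised eigenvector v of λ).

  λ = -4: largest Jordan block has size 3, contributing (x + 4)^3

So m_A(x) = (x + 4)^3 = x^3 + 12*x^2 + 48*x + 64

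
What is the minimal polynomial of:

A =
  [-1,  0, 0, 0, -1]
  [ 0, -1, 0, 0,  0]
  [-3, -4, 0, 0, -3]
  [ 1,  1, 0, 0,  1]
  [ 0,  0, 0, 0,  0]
x^2 + x

The characteristic polynomial is χ_A(x) = x^3*(x + 1)^2, so the eigenvalues are known. The minimal polynomial is
  m_A(x) = Π_λ (x − λ)^{k_λ}
where k_λ is the size of the *largest* Jordan block for λ (equivalently, the smallest k with (A − λI)^k v = 0 for every generalised eigenvector v of λ).

  λ = -1: largest Jordan block has size 1, contributing (x + 1)
  λ = 0: largest Jordan block has size 1, contributing (x − 0)

So m_A(x) = x*(x + 1) = x^2 + x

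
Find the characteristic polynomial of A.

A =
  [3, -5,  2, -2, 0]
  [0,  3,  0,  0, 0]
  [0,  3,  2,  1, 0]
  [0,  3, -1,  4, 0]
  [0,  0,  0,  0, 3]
x^5 - 15*x^4 + 90*x^3 - 270*x^2 + 405*x - 243

Expanding det(x·I − A) (e.g. by cofactor expansion or by noting that A is similar to its Jordan form J, which has the same characteristic polynomial as A) gives
  χ_A(x) = x^5 - 15*x^4 + 90*x^3 - 270*x^2 + 405*x - 243
which factors as (x - 3)^5. The eigenvalues (with algebraic multiplicities) are λ = 3 with multiplicity 5.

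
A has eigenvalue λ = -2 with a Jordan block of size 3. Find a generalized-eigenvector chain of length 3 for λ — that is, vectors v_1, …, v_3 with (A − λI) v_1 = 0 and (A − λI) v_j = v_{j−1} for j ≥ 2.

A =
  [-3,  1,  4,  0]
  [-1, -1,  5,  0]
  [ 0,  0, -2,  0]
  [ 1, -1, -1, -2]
A Jordan chain for λ = -2 of length 3:
v_1 = (1, 1, 0, -1)ᵀ
v_2 = (4, 5, 0, -1)ᵀ
v_3 = (0, 0, 1, 0)ᵀ

Let N = A − (-2)·I. We want v_3 with N^3 v_3 = 0 but N^2 v_3 ≠ 0; then v_{j-1} := N · v_j for j = 3, …, 2.

Pick v_3 = (0, 0, 1, 0)ᵀ.
Then v_2 = N · v_3 = (4, 5, 0, -1)ᵀ.
Then v_1 = N · v_2 = (1, 1, 0, -1)ᵀ.

Sanity check: (A − (-2)·I) v_1 = (0, 0, 0, 0)ᵀ = 0. ✓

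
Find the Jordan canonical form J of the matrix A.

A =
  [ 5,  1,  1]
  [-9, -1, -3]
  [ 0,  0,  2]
J_2(2) ⊕ J_1(2)

The characteristic polynomial is
  det(x·I − A) = x^3 - 6*x^2 + 12*x - 8 = (x - 2)^3

Eigenvalues and multiplicities (the geometric multiplicity of λ is n − rank(A − λI), which equals the number of Jordan blocks for λ):
  λ = 2: algebraic multiplicity = 3, geometric multiplicity = 2

Determining the block sizes for each eigenvalue:
  λ = 2: 2 blocks summing to 3 forces exactly one block of size 2 and the rest size 1 → block sizes [2, 1]

Assembling the blocks gives a Jordan form
J =
  [2, 1, 0]
  [0, 2, 0]
  [0, 0, 2]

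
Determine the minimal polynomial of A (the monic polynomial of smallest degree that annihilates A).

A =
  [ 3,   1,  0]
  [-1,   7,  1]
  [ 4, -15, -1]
x^3 - 9*x^2 + 27*x - 27

The characteristic polynomial is χ_A(x) = (x - 3)^3, so the eigenvalues are known. The minimal polynomial is
  m_A(x) = Π_λ (x − λ)^{k_λ}
where k_λ is the size of the *largest* Jordan block for λ (equivalently, the smallest k with (A − λI)^k v = 0 for every generalised eigenvector v of λ).

  λ = 3: largest Jordan block has size 3, contributing (x − 3)^3

So m_A(x) = (x - 3)^3 = x^3 - 9*x^2 + 27*x - 27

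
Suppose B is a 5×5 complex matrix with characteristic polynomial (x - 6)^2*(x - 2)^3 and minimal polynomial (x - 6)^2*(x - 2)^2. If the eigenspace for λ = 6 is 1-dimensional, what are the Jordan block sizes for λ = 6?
Block sizes for λ = 6: [2]

Step 1 — from the characteristic polynomial, algebraic multiplicity of λ = 6 is 2. From dim ker(B − (6)·I) = 1, there are exactly 1 Jordan blocks for λ = 6.
Step 2 — from the minimal polynomial, the factor (x − 6)^2 tells us the largest block for λ = 6 has size 2.
Step 3 — with total size 2, 1 blocks, and largest block 2, the block sizes (in nonincreasing order) are [2].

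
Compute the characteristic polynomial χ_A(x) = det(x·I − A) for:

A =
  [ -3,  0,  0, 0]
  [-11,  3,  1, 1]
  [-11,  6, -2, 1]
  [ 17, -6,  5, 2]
x^4 - 18*x^2 + 81

Expanding det(x·I − A) (e.g. by cofactor expansion or by noting that A is similar to its Jordan form J, which has the same characteristic polynomial as A) gives
  χ_A(x) = x^4 - 18*x^2 + 81
which factors as (x - 3)^2*(x + 3)^2. The eigenvalues (with algebraic multiplicities) are λ = -3 with multiplicity 2, λ = 3 with multiplicity 2.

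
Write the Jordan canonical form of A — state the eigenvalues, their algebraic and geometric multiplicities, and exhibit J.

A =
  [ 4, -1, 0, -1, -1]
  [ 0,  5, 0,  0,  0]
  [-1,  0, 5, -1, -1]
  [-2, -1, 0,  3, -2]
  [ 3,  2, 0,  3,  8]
J_2(5) ⊕ J_2(5) ⊕ J_1(5)

The characteristic polynomial is
  det(x·I − A) = x^5 - 25*x^4 + 250*x^3 - 1250*x^2 + 3125*x - 3125 = (x - 5)^5

Eigenvalues and multiplicities (the geometric multiplicity of λ is n − rank(A − λI), which equals the number of Jordan blocks for λ):
  λ = 5: algebraic multiplicity = 5, geometric multiplicity = 3

Determining the block sizes for each eigenvalue:
  λ = 5: with am = 5 and gm = 3, the partition is not yet determined (e.g. several partitions of 5 into 3 parts exist). Let N = A − (5)·I. Computing rank(N^1) = 2, rank(N^2) = 0; the number of blocks of size ≥ j is rank(N^{j−1}) − rank(N^j), giving [3, 2]. So we have 2 block(s) of size 2, 1 block(s) of size 1 → block sizes [2, 2, 1]

Assembling the blocks gives a Jordan form
J =
  [5, 1, 0, 0, 0]
  [0, 5, 0, 0, 0]
  [0, 0, 5, 1, 0]
  [0, 0, 0, 5, 0]
  [0, 0, 0, 0, 5]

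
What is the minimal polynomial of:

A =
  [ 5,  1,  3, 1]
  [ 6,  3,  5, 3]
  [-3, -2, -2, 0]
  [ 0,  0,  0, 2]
x^3 - 6*x^2 + 12*x - 8

The characteristic polynomial is χ_A(x) = (x - 2)^4, so the eigenvalues are known. The minimal polynomial is
  m_A(x) = Π_λ (x − λ)^{k_λ}
where k_λ is the size of the *largest* Jordan block for λ (equivalently, the smallest k with (A − λI)^k v = 0 for every generalised eigenvector v of λ).

  λ = 2: largest Jordan block has size 3, contributing (x − 2)^3

So m_A(x) = (x - 2)^3 = x^3 - 6*x^2 + 12*x - 8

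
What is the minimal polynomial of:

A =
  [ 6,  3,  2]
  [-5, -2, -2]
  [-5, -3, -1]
x^2 - 2*x + 1

The characteristic polynomial is χ_A(x) = (x - 1)^3, so the eigenvalues are known. The minimal polynomial is
  m_A(x) = Π_λ (x − λ)^{k_λ}
where k_λ is the size of the *largest* Jordan block for λ (equivalently, the smallest k with (A − λI)^k v = 0 for every generalised eigenvector v of λ).

  λ = 1: largest Jordan block has size 2, contributing (x − 1)^2

So m_A(x) = (x - 1)^2 = x^2 - 2*x + 1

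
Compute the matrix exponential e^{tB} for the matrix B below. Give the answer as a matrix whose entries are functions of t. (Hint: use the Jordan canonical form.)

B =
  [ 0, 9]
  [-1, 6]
e^{tB} =
  [-3*t*exp(3*t) + exp(3*t), 9*t*exp(3*t)]
  [-t*exp(3*t), 3*t*exp(3*t) + exp(3*t)]

Strategy: write B = P · J · P⁻¹ where J is a Jordan canonical form, so e^{tB} = P · e^{tJ} · P⁻¹, and e^{tJ} can be computed block-by-block.

B has Jordan form
J =
  [3, 1]
  [0, 3]
(up to reordering of blocks).

Per-block formulas:
  For a 2×2 Jordan block J_2(3): exp(t · J_2(3)) = e^(3t)·(I + t·N), where N is the 2×2 nilpotent shift.

After assembling e^{tJ} and conjugating by P, we get:

e^{tB} =
  [-3*t*exp(3*t) + exp(3*t), 9*t*exp(3*t)]
  [-t*exp(3*t), 3*t*exp(3*t) + exp(3*t)]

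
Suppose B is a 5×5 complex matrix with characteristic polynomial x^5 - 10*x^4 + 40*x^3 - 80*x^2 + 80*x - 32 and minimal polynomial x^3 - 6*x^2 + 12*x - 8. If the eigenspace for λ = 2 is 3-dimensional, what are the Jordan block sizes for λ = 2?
Block sizes for λ = 2: [3, 1, 1]

Step 1 — from the characteristic polynomial, algebraic multiplicity of λ = 2 is 5. From dim ker(B − (2)·I) = 3, there are exactly 3 Jordan blocks for λ = 2.
Step 2 — from the minimal polynomial, the factor (x − 2)^3 tells us the largest block for λ = 2 has size 3.
Step 3 — with total size 5, 3 blocks, and largest block 3, the block sizes (in nonincreasing order) are [3, 1, 1].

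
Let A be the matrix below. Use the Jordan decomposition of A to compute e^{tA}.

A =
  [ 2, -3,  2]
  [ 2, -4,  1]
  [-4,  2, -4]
e^{tA} =
  [t^2*exp(-2*t) + 4*t*exp(-2*t) + exp(-2*t), -t^2*exp(-2*t) - 3*t*exp(-2*t), t^2*exp(-2*t)/2 + 2*t*exp(-2*t)]
  [2*t*exp(-2*t), -2*t*exp(-2*t) + exp(-2*t), t*exp(-2*t)]
  [-2*t^2*exp(-2*t) - 4*t*exp(-2*t), 2*t^2*exp(-2*t) + 2*t*exp(-2*t), -t^2*exp(-2*t) - 2*t*exp(-2*t) + exp(-2*t)]

Strategy: write A = P · J · P⁻¹ where J is a Jordan canonical form, so e^{tA} = P · e^{tJ} · P⁻¹, and e^{tJ} can be computed block-by-block.

A has Jordan form
J =
  [-2,  1,  0]
  [ 0, -2,  1]
  [ 0,  0, -2]
(up to reordering of blocks).

Per-block formulas:
  For a 3×3 Jordan block J_3(-2): exp(t · J_3(-2)) = e^(-2t)·(I + t·N + (t^2/2)·N^2), where N is the 3×3 nilpotent shift.

After assembling e^{tJ} and conjugating by P, we get:

e^{tA} =
  [t^2*exp(-2*t) + 4*t*exp(-2*t) + exp(-2*t), -t^2*exp(-2*t) - 3*t*exp(-2*t), t^2*exp(-2*t)/2 + 2*t*exp(-2*t)]
  [2*t*exp(-2*t), -2*t*exp(-2*t) + exp(-2*t), t*exp(-2*t)]
  [-2*t^2*exp(-2*t) - 4*t*exp(-2*t), 2*t^2*exp(-2*t) + 2*t*exp(-2*t), -t^2*exp(-2*t) - 2*t*exp(-2*t) + exp(-2*t)]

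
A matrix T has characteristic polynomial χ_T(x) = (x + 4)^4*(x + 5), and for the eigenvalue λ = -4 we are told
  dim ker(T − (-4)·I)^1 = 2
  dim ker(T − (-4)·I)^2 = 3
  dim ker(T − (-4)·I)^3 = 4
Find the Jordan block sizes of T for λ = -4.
Block sizes for λ = -4: [3, 1]

From the dimensions of kernels of powers, the number of Jordan blocks of size at least j is d_j − d_{j−1} where d_j = dim ker(N^j) (with d_0 = 0). Computing the differences gives [2, 1, 1].
The number of blocks of size exactly k is (#blocks of size ≥ k) − (#blocks of size ≥ k + 1), so the partition is: 1 block(s) of size 1, 1 block(s) of size 3.
In nonincreasing order the block sizes are [3, 1].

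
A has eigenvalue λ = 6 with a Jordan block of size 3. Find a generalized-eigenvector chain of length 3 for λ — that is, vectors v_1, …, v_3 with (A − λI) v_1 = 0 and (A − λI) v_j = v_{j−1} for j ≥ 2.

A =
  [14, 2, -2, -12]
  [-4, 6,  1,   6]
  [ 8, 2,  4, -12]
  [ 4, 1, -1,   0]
A Jordan chain for λ = 6 of length 3:
v_1 = (-8, 0, -8, -4)ᵀ
v_2 = (8, -4, 8, 4)ᵀ
v_3 = (1, 0, 0, 0)ᵀ

Let N = A − (6)·I. We want v_3 with N^3 v_3 = 0 but N^2 v_3 ≠ 0; then v_{j-1} := N · v_j for j = 3, …, 2.

Pick v_3 = (1, 0, 0, 0)ᵀ.
Then v_2 = N · v_3 = (8, -4, 8, 4)ᵀ.
Then v_1 = N · v_2 = (-8, 0, -8, -4)ᵀ.

Sanity check: (A − (6)·I) v_1 = (0, 0, 0, 0)ᵀ = 0. ✓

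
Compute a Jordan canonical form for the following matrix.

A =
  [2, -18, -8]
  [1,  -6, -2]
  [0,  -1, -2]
J_3(-2)

The characteristic polynomial is
  det(x·I − A) = x^3 + 6*x^2 + 12*x + 8 = (x + 2)^3

Eigenvalues and multiplicities (the geometric multiplicity of λ is n − rank(A − λI), which equals the number of Jordan blocks for λ):
  λ = -2: algebraic multiplicity = 3, geometric multiplicity = 1

Determining the block sizes for each eigenvalue:
  λ = -2: one block (gm = 1), so the single block has size am = 3 → block sizes [3]

Assembling the blocks gives a Jordan form
J =
  [-2,  1,  0]
  [ 0, -2,  1]
  [ 0,  0, -2]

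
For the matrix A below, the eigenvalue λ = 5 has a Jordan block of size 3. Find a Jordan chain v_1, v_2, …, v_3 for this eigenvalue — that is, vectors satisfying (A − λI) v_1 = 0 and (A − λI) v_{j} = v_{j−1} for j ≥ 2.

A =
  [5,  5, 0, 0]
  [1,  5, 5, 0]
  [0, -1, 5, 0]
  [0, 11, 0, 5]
A Jordan chain for λ = 5 of length 3:
v_1 = (5, 0, -1, 11)ᵀ
v_2 = (0, 1, 0, 0)ᵀ
v_3 = (1, 0, 0, 0)ᵀ

Let N = A − (5)·I. We want v_3 with N^3 v_3 = 0 but N^2 v_3 ≠ 0; then v_{j-1} := N · v_j for j = 3, …, 2.

Pick v_3 = (1, 0, 0, 0)ᵀ.
Then v_2 = N · v_3 = (0, 1, 0, 0)ᵀ.
Then v_1 = N · v_2 = (5, 0, -1, 11)ᵀ.

Sanity check: (A − (5)·I) v_1 = (0, 0, 0, 0)ᵀ = 0. ✓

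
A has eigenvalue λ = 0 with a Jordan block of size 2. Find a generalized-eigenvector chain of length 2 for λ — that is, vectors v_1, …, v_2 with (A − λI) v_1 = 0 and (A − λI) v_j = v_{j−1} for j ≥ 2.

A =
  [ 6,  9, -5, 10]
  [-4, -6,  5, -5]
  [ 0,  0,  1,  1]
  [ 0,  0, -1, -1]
A Jordan chain for λ = 0 of length 2:
v_1 = (6, -4, 0, 0)ᵀ
v_2 = (1, 0, 0, 0)ᵀ

Let N = A − (0)·I. We want v_2 with N^2 v_2 = 0 but N^1 v_2 ≠ 0; then v_{j-1} := N · v_j for j = 2, …, 2.

Pick v_2 = (1, 0, 0, 0)ᵀ.
Then v_1 = N · v_2 = (6, -4, 0, 0)ᵀ.

Sanity check: (A − (0)·I) v_1 = (0, 0, 0, 0)ᵀ = 0. ✓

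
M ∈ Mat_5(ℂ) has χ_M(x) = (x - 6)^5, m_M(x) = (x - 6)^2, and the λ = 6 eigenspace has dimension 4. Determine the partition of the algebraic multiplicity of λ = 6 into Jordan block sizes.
Block sizes for λ = 6: [2, 1, 1, 1]

Step 1 — from the characteristic polynomial, algebraic multiplicity of λ = 6 is 5. From dim ker(M − (6)·I) = 4, there are exactly 4 Jordan blocks for λ = 6.
Step 2 — from the minimal polynomial, the factor (x − 6)^2 tells us the largest block for λ = 6 has size 2.
Step 3 — with total size 5, 4 blocks, and largest block 2, the block sizes (in nonincreasing order) are [2, 1, 1, 1].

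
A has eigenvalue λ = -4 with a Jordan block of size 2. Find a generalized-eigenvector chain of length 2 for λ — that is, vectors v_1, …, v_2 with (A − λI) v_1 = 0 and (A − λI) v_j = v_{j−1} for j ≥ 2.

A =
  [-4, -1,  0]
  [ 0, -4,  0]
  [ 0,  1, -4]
A Jordan chain for λ = -4 of length 2:
v_1 = (-1, 0, 1)ᵀ
v_2 = (0, 1, 0)ᵀ

Let N = A − (-4)·I. We want v_2 with N^2 v_2 = 0 but N^1 v_2 ≠ 0; then v_{j-1} := N · v_j for j = 2, …, 2.

Pick v_2 = (0, 1, 0)ᵀ.
Then v_1 = N · v_2 = (-1, 0, 1)ᵀ.

Sanity check: (A − (-4)·I) v_1 = (0, 0, 0)ᵀ = 0. ✓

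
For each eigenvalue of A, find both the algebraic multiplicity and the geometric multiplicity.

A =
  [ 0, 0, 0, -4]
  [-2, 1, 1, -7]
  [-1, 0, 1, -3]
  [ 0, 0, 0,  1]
λ = 0: alg = 1, geom = 1; λ = 1: alg = 3, geom = 1

Step 1 — factor the characteristic polynomial to read off the algebraic multiplicities:
  χ_A(x) = x*(x - 1)^3

Step 2 — compute geometric multiplicities via the rank-nullity identity g(λ) = n − rank(A − λI):
  rank(A − (0)·I) = 3, so dim ker(A − (0)·I) = n − 3 = 1
  rank(A − (1)·I) = 3, so dim ker(A − (1)·I) = n − 3 = 1

Summary:
  λ = 0: algebraic multiplicity = 1, geometric multiplicity = 1
  λ = 1: algebraic multiplicity = 3, geometric multiplicity = 1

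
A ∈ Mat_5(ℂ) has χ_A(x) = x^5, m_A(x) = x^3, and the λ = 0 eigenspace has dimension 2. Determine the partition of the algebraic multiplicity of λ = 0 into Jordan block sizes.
Block sizes for λ = 0: [3, 2]

Step 1 — from the characteristic polynomial, algebraic multiplicity of λ = 0 is 5. From dim ker(A − (0)·I) = 2, there are exactly 2 Jordan blocks for λ = 0.
Step 2 — from the minimal polynomial, the factor (x − 0)^3 tells us the largest block for λ = 0 has size 3.
Step 3 — with total size 5, 2 blocks, and largest block 3, the block sizes (in nonincreasing order) are [3, 2].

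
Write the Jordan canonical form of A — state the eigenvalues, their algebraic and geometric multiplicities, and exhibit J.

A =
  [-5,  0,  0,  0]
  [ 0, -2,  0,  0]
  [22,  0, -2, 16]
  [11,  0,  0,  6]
J_1(-5) ⊕ J_1(-2) ⊕ J_1(-2) ⊕ J_1(6)

The characteristic polynomial is
  det(x·I − A) = x^4 + 3*x^3 - 30*x^2 - 124*x - 120 = (x - 6)*(x + 2)^2*(x + 5)

Eigenvalues and multiplicities (the geometric multiplicity of λ is n − rank(A − λI), which equals the number of Jordan blocks for λ):
  λ = -5: algebraic multiplicity = 1, geometric multiplicity = 1
  λ = -2: algebraic multiplicity = 2, geometric multiplicity = 2
  λ = 6: algebraic multiplicity = 1, geometric multiplicity = 1

Determining the block sizes for each eigenvalue:
  λ = -5: one block (gm = 1), so the single block has size am = 1 → block sizes [1]
  λ = -2: gm = am = 2, so every block has size 1 → block sizes [1, 1]
  λ = 6: one block (gm = 1), so the single block has size am = 1 → block sizes [1]

Assembling the blocks gives a Jordan form
J =
  [-5,  0,  0, 0]
  [ 0, -2,  0, 0]
  [ 0,  0, -2, 0]
  [ 0,  0,  0, 6]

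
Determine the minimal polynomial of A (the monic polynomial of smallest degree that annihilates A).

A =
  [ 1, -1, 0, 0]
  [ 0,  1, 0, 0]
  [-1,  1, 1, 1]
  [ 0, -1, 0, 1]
x^2 - 2*x + 1

The characteristic polynomial is χ_A(x) = (x - 1)^4, so the eigenvalues are known. The minimal polynomial is
  m_A(x) = Π_λ (x − λ)^{k_λ}
where k_λ is the size of the *largest* Jordan block for λ (equivalently, the smallest k with (A − λI)^k v = 0 for every generalised eigenvector v of λ).

  λ = 1: largest Jordan block has size 2, contributing (x − 1)^2

So m_A(x) = (x - 1)^2 = x^2 - 2*x + 1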